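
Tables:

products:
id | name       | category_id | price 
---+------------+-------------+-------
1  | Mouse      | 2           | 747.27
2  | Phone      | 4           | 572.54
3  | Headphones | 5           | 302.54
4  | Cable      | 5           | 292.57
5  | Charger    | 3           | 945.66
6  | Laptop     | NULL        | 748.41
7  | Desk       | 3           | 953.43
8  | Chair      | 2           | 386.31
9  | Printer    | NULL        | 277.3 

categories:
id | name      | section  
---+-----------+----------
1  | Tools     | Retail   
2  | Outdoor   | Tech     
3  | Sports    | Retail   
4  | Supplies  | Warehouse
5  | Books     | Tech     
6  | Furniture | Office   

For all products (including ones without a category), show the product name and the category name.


LEFT JOIN keeps every row from products (the left table); where category_id has no match in categories, the category columns become NULL. Walk through each product:
  - product 1 (Mouse): category_id=2 -> matches Outdoor
  - product 2 (Phone): category_id=4 -> matches Supplies
  - product 3 (Headphones): category_id=5 -> matches Books
  - product 4 (Cable): category_id=5 -> matches Books
  - product 5 (Charger): category_id=3 -> matches Sports
  - product 6 (Laptop): category_id=NULL, no match -> kept with NULL
  - product 7 (Desk): category_id=3 -> matches Sports
  - product 8 (Chair): category_id=2 -> matches Outdoor
  - product 9 (Printer): category_id=NULL, no match -> kept with NULL
All 9 rows appear; 2 have NULL category.

SQL:
SELECT a.name, b.name AS category
FROM products a
LEFT JOIN categories b ON a.category_id = b.id

Result:
name       | category
-----------+---------
Mouse      | Outdoor 
Phone      | Supplies
Headphones | Books   
Cable      | Books   
Charger    | Sports  
Laptop     | NULL    
Desk       | Sports  
Chair      | Outdoor 
Printer    | NULL    


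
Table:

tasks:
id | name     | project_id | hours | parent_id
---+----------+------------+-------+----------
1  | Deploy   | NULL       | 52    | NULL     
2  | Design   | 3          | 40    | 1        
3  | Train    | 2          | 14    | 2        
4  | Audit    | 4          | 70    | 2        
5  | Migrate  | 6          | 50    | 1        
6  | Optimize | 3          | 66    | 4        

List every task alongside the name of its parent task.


This is a self-join: tasks is joined to a second copy of itself, matching each row's parent_id to another row's id. Use LEFT JOIN so rows with parent_id=NULL are kept.
  - task 1 (Deploy): parent_id=NULL -> NULL
  - task 2 (Design): parent_id=1 -> Deploy
  - task 3 (Train): parent_id=2 -> Design
  - task 4 (Audit): parent_id=2 -> Design
  - task 5 (Migrate): parent_id=1 -> Deploy
  - task 6 (Optimize): parent_id=4 -> Audit

SQL:
SELECT a.name AS item, b.name AS parent
FROM tasks a
LEFT JOIN tasks b ON a.parent_id = b.id

Result:
item     | parent
---------+-------
Deploy   | NULL  
Design   | Deploy
Train    | Design
Audit    | Design
Migrate  | Deploy
Optimize | Audit 


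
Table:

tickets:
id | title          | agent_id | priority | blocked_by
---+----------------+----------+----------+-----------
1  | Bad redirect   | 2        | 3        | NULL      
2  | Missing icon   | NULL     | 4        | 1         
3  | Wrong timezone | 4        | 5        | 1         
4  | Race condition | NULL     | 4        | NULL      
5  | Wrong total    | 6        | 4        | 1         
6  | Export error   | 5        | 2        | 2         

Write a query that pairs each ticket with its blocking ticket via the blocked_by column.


This is a self-join: tickets is joined to a second copy of itself, matching each row's blocked_by to another row's id. Use LEFT JOIN so rows with blocked_by=NULL are kept.
  - ticket 1 (Bad redirect): blocked_by=NULL -> NULL
  - ticket 2 (Missing icon): blocked_by=1 -> Bad redirect
  - ticket 3 (Wrong timezone): blocked_by=1 -> Bad redirect
  - ticket 4 (Race condition): blocked_by=NULL -> NULL
  - ticket 5 (Wrong total): blocked_by=1 -> Bad redirect
  - ticket 6 (Export error): blocked_by=2 -> Missing icon

SQL:
SELECT a.title AS item, b.title AS blocked_by
FROM tickets a
LEFT JOIN tickets b ON a.blocked_by = b.id

Result:
item           | blocked_by  
---------------+-------------
Bad redirect   | NULL        
Missing icon   | Bad redirect
Wrong timezone | Bad redirect
Race condition | NULL        
Wrong total    | Bad redirect
Export error   | Missing icon


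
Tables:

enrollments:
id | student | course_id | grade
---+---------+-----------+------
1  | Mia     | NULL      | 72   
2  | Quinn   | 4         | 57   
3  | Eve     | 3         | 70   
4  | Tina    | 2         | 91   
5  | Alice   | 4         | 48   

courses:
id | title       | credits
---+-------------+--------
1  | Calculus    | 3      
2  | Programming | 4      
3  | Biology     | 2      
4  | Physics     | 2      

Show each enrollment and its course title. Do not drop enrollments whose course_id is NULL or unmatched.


LEFT JOIN keeps every row from enrollments (the left table); where course_id has no match in courses, the course columns become NULL. Walk through each enrollment:
  - enrollment 1 (Mia): course_id=NULL, no match -> kept with NULL
  - enrollment 2 (Quinn): course_id=4 -> matches Physics
  - enrollment 3 (Eve): course_id=3 -> matches Biology
  - enrollment 4 (Tina): course_id=2 -> matches Programming
  - enrollment 5 (Alice): course_id=4 -> matches Physics
All 5 rows appear; 1 has NULL course.

SQL:
SELECT a.student, b.title AS course
FROM enrollments a
LEFT JOIN courses b ON a.course_id = b.id

Result:
student | course     
--------+------------
Mia     | NULL       
Quinn   | Physics    
Eve     | Biology    
Tina    | Programming
Alice   | Physics    


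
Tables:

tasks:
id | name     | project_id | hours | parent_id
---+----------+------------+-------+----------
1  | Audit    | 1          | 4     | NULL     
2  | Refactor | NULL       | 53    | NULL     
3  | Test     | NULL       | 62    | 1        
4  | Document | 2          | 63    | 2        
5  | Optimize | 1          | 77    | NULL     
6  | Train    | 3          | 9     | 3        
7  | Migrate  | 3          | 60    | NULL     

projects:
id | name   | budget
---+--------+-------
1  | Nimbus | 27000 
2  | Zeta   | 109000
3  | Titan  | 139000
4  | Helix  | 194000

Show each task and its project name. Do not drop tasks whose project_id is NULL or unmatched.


LEFT JOIN keeps every row from tasks (the left table); where project_id has no match in projects, the project columns become NULL. Walk through each task:
  - task 1 (Audit): project_id=1 -> matches Nimbus
  - task 2 (Refactor): project_id=NULL, no match -> kept with NULL
  - task 3 (Test): project_id=NULL, no match -> kept with NULL
  - task 4 (Document): project_id=2 -> matches Zeta
  - task 5 (Optimize): project_id=1 -> matches Nimbus
  - task 6 (Train): project_id=3 -> matches Titan
  - task 7 (Migrate): project_id=3 -> matches Titan
All 7 rows appear; 2 have NULL project.

SQL:
SELECT a.name, b.name AS project
FROM tasks a
LEFT JOIN projects b ON a.project_id = b.id

Result:
name     | project
---------+--------
Audit    | Nimbus 
Refactor | NULL   
Test     | NULL   
Document | Zeta   
Optimize | Nimbus 
Train    | Titan  
Migrate  | Titan  


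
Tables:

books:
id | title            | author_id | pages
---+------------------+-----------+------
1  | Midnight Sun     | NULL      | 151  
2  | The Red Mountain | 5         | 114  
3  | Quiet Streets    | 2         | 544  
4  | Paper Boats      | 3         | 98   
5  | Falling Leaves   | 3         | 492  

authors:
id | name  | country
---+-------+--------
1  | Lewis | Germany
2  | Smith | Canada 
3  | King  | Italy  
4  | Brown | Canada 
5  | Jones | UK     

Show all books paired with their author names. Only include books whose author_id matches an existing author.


INNER JOIN keeps only books rows whose author_id matches an id in authors. Walk through each book:
  - book 1 (Midnight Sun): author_id=NULL, no match -> dropped
  - book 2 (The Red Mountain): author_id=5 -> matches Jones
  - book 3 (Quiet Streets): author_id=2 -> matches Smith
  - book 4 (Paper Boats): author_id=3 -> matches King
  - book 5 (Falling Leaves): author_id=3 -> matches King
So 1 of 5 rows is dropped.

SQL:
SELECT a.title, b.name AS author
FROM books a
INNER JOIN authors b ON a.author_id = b.id

Result:
title            | author
-----------------+-------
The Red Mountain | Jones 
Quiet Streets    | Smith 
Paper Boats      | King  
Falling Leaves   | King  


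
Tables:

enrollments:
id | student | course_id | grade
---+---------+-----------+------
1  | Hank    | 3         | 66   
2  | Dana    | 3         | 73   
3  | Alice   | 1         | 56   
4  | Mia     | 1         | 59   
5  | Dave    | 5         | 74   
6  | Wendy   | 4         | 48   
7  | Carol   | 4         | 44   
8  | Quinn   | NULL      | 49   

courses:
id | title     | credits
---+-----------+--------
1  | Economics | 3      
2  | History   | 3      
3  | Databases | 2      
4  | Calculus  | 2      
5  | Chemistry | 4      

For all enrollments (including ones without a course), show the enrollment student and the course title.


LEFT JOIN keeps every row from enrollments (the left table); where course_id has no match in courses, the course columns become NULL. Walk through each enrollment:
  - enrollment 1 (Hank): course_id=3 -> matches Databases
  - enrollment 2 (Dana): course_id=3 -> matches Databases
  - enrollment 3 (Alice): course_id=1 -> matches Economics
  - enrollment 4 (Mia): course_id=1 -> matches Economics
  - enrollment 5 (Dave): course_id=5 -> matches Chemistry
  - enrollment 6 (Wendy): course_id=4 -> matches Calculus
  - enrollment 7 (Carol): course_id=4 -> matches Calculus
  - enrollment 8 (Quinn): course_id=NULL, no match -> kept with NULL
All 8 rows appear; 1 has NULL course.

SQL:
SELECT a.student, b.title AS course
FROM enrollments a
LEFT JOIN courses b ON a.course_id = b.id

Result:
student | course   
--------+----------
Hank    | Databases
Dana    | Databases
Alice   | Economics
Mia     | Economics
Dave    | Chemistry
Wendy   | Calculus 
Carol   | Calculus 
Quinn   | NULL     


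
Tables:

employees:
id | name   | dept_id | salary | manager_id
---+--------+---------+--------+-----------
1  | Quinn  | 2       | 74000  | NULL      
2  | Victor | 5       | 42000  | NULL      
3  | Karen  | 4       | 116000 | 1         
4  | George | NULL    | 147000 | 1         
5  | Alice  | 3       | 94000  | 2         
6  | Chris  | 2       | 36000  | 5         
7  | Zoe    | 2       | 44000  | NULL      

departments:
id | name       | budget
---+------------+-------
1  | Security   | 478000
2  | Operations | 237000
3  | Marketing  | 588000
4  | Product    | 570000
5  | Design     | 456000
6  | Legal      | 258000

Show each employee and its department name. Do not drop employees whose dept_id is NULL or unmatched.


LEFT JOIN keeps every row from employees (the left table); where dept_id has no match in departments, the department columns become NULL. Walk through each employee:
  - employee 1 (Quinn): dept_id=2 -> matches Operations
  - employee 2 (Victor): dept_id=5 -> matches Design
  - employee 3 (Karen): dept_id=4 -> matches Product
  - employee 4 (George): dept_id=NULL, no match -> kept with NULL
  - employee 5 (Alice): dept_id=3 -> matches Marketing
  - employee 6 (Chris): dept_id=2 -> matches Operations
  - employee 7 (Zoe): dept_id=2 -> matches Operations
All 7 rows appear; 1 has NULL department.

SQL:
SELECT a.name, b.name AS department
FROM employees a
LEFT JOIN departments b ON a.dept_id = b.id

Result:
name   | department
-------+-----------
Quinn  | Operations
Victor | Design    
Karen  | Product   
George | NULL      
Alice  | Marketing 
Chris  | Operations
Zoe    | Operations


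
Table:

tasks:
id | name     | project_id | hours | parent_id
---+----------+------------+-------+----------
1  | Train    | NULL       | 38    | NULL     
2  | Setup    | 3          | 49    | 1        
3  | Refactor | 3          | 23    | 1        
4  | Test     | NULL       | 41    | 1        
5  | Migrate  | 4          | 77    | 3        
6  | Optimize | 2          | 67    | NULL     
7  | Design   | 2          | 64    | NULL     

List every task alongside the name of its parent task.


This is a self-join: tasks is joined to a second copy of itself, matching each row's parent_id to another row's id. Use LEFT JOIN so rows with parent_id=NULL are kept.
  - task 1 (Train): parent_id=NULL -> NULL
  - task 2 (Setup): parent_id=1 -> Train
  - task 3 (Refactor): parent_id=1 -> Train
  - task 4 (Test): parent_id=1 -> Train
  - task 5 (Migrate): parent_id=3 -> Refactor
  - task 6 (Optimize): parent_id=NULL -> NULL
  - task 7 (Design): parent_id=NULL -> NULL

SQL:
SELECT a.name AS item, b.name AS parent
FROM tasks a
LEFT JOIN tasks b ON a.parent_id = b.id

Result:
item     | parent  
---------+---------
Train    | NULL    
Setup    | Train   
Refactor | Train   
Test     | Train   
Migrate  | Refactor
Optimize | NULL    
Design   | NULL    


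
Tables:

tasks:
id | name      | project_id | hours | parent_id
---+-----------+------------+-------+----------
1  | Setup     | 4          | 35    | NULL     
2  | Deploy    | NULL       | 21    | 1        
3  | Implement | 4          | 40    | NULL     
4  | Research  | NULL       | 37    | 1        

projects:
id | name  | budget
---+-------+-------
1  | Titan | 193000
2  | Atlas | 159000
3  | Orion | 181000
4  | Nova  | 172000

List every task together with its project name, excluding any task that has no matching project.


INNER JOIN keeps only tasks rows whose project_id matches an id in projects. Walk through each task:
  - task 1 (Setup): project_id=4 -> matches Nova
  - task 2 (Deploy): project_id=NULL, no match -> dropped
  - task 3 (Implement): project_id=4 -> matches Nova
  - task 4 (Research): project_id=NULL, no match -> dropped
So 2 of 4 rows are dropped.

SQL:
SELECT a.name, b.name AS project
FROM tasks a
INNER JOIN projects b ON a.project_id = b.id

Result:
name      | project
----------+--------
Setup     | Nova   
Implement | Nova   


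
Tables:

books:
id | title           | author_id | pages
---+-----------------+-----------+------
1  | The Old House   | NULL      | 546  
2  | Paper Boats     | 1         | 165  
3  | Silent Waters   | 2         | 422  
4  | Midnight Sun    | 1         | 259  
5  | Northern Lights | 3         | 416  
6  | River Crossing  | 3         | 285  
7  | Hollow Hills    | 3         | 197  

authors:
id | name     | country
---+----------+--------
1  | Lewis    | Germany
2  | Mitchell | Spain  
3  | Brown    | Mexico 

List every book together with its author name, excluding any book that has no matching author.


INNER JOIN keeps only books rows whose author_id matches an id in authors. Walk through each book:
  - book 1 (The Old House): author_id=NULL, no match -> dropped
  - book 2 (Paper Boats): author_id=1 -> matches Lewis
  - book 3 (Silent Waters): author_id=2 -> matches Mitchell
  - book 4 (Midnight Sun): author_id=1 -> matches Lewis
  - book 5 (Northern Lights): author_id=3 -> matches Brown
  - book 6 (River Crossing): author_id=3 -> matches Brown
  - book 7 (Hollow Hills): author_id=3 -> matches Brown
So 1 of 7 rows is dropped.

SQL:
SELECT a.title, b.name AS author
FROM books a
INNER JOIN authors b ON a.author_id = b.id

Result:
title           | author  
----------------+---------
Paper Boats     | Lewis   
Silent Waters   | Mitchell
Midnight Sun    | Lewis   
Northern Lights | Brown   
River Crossing  | Brown   
Hollow Hills    | Brown   


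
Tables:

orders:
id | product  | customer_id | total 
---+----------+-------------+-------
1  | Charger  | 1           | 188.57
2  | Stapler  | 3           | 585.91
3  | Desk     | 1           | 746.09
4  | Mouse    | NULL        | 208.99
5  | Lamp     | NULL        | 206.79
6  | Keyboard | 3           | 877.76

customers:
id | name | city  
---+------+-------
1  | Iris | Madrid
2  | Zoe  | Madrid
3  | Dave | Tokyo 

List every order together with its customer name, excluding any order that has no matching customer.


INNER JOIN keeps only orders rows whose customer_id matches an id in customers. Walk through each order:
  - order 1 (Charger): customer_id=1 -> matches Iris
  - order 2 (Stapler): customer_id=3 -> matches Dave
  - order 3 (Desk): customer_id=1 -> matches Iris
  - order 4 (Mouse): customer_id=NULL, no match -> dropped
  - order 5 (Lamp): customer_id=NULL, no match -> dropped
  - order 6 (Keyboard): customer_id=3 -> matches Dave
So 2 of 6 rows are dropped.

SQL:
SELECT a.product, b.name AS customer
FROM orders a
INNER JOIN customers b ON a.customer_id = b.id

Result:
product  | customer
---------+---------
Charger  | Iris    
Stapler  | Dave    
Desk     | Iris    
Keyboard | Dave    


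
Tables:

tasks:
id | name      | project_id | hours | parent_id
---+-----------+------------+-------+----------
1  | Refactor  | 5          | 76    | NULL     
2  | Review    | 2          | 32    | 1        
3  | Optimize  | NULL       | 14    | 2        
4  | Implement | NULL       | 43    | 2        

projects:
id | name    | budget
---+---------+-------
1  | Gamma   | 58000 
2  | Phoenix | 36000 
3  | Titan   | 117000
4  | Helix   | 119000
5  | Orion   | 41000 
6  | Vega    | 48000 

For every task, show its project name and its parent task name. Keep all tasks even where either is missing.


Two LEFT JOINs from the same base table tasks: one to projects via project_id, one to tasks itself via parent_id. Both are LEFT so every task is preserved.
Match against projects:
  - task 1 (Refactor): project_id=5 -> matches Orion
  - task 2 (Review): project_id=2 -> matches Phoenix
  - task 3 (Optimize): project_id=NULL, no match -> kept with NULL
  - task 4 (Implement): project_id=NULL, no match -> kept with NULL
Match against tasks (self):
  - task 1 (Refactor): parent_id=NULL -> NULL
  - task 2 (Review): parent_id=1 -> Refactor
  - task 3 (Optimize): parent_id=2 -> Review
  - task 4 (Implement): parent_id=2 -> Review

SQL:
SELECT a.name, b.name AS project, c.name AS parent
FROM tasks a
LEFT JOIN projects b ON a.project_id = b.id
LEFT JOIN tasks c ON a.parent_id = c.id

Result:
name      | project | parent  
----------+---------+---------
Refactor  | Orion   | NULL    
Review    | Phoenix | Refactor
Optimize  | NULL    | Review  
Implement | NULL    | Review  


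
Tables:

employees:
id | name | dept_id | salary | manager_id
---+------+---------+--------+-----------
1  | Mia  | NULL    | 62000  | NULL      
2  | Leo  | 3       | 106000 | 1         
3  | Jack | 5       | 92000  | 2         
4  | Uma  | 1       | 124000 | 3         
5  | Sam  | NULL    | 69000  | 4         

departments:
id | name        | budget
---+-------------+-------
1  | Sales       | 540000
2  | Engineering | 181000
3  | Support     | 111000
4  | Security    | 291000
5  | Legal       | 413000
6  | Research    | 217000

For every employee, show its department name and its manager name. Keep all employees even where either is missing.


Two LEFT JOINs from the same base table employees: one to departments via dept_id, one to employees itself via manager_id. Both are LEFT so every employee is preserved.
Match against departments:
  - employee 1 (Mia): dept_id=NULL, no match -> kept with NULL
  - employee 2 (Leo): dept_id=3 -> matches Support
  - employee 3 (Jack): dept_id=5 -> matches Legal
  - employee 4 (Uma): dept_id=1 -> matches Sales
  - employee 5 (Sam): dept_id=NULL, no match -> kept with NULL
Match against employees (self):
  - employee 1 (Mia): manager_id=NULL -> NULL
  - employee 2 (Leo): manager_id=1 -> Mia
  - employee 3 (Jack): manager_id=2 -> Leo
  - employee 4 (Uma): manager_id=3 -> Jack
  - employee 5 (Sam): manager_id=4 -> Uma

SQL:
SELECT a.name, b.name AS department, c.name AS manager
FROM employees a
LEFT JOIN departments b ON a.dept_id = b.id
LEFT JOIN employees c ON a.manager_id = c.id

Result:
name | department | manager
-----+------------+--------
Mia  | NULL       | NULL   
Leo  | Support    | Mia    
Jack | Legal      | Leo    
Uma  | Sales      | Jack   
Sam  | NULL       | Uma    


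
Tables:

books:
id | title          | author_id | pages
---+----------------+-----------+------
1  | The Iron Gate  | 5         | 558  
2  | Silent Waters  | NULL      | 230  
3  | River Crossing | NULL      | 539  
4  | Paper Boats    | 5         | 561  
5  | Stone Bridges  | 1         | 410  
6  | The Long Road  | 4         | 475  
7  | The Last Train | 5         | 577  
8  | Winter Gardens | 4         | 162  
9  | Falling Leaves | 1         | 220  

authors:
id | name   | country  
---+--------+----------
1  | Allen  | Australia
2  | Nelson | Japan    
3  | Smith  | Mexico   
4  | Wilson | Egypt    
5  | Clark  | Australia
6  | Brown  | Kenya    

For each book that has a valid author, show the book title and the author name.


INNER JOIN keeps only books rows whose author_id matches an id in authors. Walk through each book:
  - book 1 (The Iron Gate): author_id=5 -> matches Clark
  - book 2 (Silent Waters): author_id=NULL, no match -> dropped
  - book 3 (River Crossing): author_id=NULL, no match -> dropped
  - book 4 (Paper Boats): author_id=5 -> matches Clark
  - book 5 (Stone Bridges): author_id=1 -> matches Allen
  - book 6 (The Long Road): author_id=4 -> matches Wilson
  - book 7 (The Last Train): author_id=5 -> matches Clark
  - book 8 (Winter Gardens): author_id=4 -> matches Wilson
  - book 9 (Falling Leaves): author_id=1 -> matches Allen
So 2 of 9 rows are dropped.

SQL:
SELECT a.title, b.name AS author
FROM books a
INNER JOIN authors b ON a.author_id = b.id

Result:
title          | author
---------------+-------
The Iron Gate  | Clark 
Paper Boats    | Clark 
Stone Bridges  | Allen 
The Long Road  | Wilson
The Last Train | Clark 
Winter Gardens | Wilson
Falling Leaves | Allen 


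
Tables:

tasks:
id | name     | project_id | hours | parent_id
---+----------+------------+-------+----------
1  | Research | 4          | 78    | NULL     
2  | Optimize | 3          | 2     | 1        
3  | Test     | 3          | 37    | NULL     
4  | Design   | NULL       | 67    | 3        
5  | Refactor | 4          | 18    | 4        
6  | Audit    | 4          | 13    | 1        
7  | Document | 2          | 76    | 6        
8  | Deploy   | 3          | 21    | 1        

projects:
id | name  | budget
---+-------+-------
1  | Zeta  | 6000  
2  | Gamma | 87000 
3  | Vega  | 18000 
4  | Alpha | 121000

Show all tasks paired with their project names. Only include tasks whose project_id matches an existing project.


INNER JOIN keeps only tasks rows whose project_id matches an id in projects. Walk through each task:
  - task 1 (Research): project_id=4 -> matches Alpha
  - task 2 (Optimize): project_id=3 -> matches Vega
  - task 3 (Test): project_id=3 -> matches Vega
  - task 4 (Design): project_id=NULL, no match -> dropped
  - task 5 (Refactor): project_id=4 -> matches Alpha
  - task 6 (Audit): project_id=4 -> matches Alpha
  - task 7 (Document): project_id=2 -> matches Gamma
  - task 8 (Deploy): project_id=3 -> matches Vega
So 1 of 8 rows is dropped.

SQL:
SELECT a.name, b.name AS project
FROM tasks a
INNER JOIN projects b ON a.project_id = b.id

Result:
name     | project
---------+--------
Research | Alpha  
Optimize | Vega   
Test     | Vega   
Refactor | Alpha  
Audit    | Alpha  
Document | Gamma  
Deploy   | Vega   


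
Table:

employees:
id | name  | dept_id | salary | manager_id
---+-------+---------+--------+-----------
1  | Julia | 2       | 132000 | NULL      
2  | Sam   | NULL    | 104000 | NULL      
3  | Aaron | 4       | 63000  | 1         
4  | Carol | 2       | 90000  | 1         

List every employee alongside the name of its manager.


This is a self-join: employees is joined to a second copy of itself, matching each row's manager_id to another row's id. Use LEFT JOIN so rows with manager_id=NULL are kept.
  - employee 1 (Julia): manager_id=NULL -> NULL
  - employee 2 (Sam): manager_id=NULL -> NULL
  - employee 3 (Aaron): manager_id=1 -> Julia
  - employee 4 (Carol): manager_id=1 -> Julia

SQL:
SELECT a.name AS item, b.name AS manager
FROM employees a
LEFT JOIN employees b ON a.manager_id = b.id

Result:
item  | manager
------+--------
Julia | NULL   
Sam   | NULL   
Aaron | Julia  
Carol | Julia  


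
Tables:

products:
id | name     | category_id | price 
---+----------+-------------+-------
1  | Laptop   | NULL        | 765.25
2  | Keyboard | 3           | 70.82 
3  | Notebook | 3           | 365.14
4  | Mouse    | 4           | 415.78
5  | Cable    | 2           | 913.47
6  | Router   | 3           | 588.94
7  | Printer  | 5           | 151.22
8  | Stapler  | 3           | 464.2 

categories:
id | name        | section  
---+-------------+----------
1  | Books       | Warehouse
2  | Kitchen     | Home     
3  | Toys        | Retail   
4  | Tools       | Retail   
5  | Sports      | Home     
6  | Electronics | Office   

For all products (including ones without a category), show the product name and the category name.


LEFT JOIN keeps every row from products (the left table); where category_id has no match in categories, the category columns become NULL. Walk through each product:
  - product 1 (Laptop): category_id=NULL, no match -> kept with NULL
  - product 2 (Keyboard): category_id=3 -> matches Toys
  - product 3 (Notebook): category_id=3 -> matches Toys
  - product 4 (Mouse): category_id=4 -> matches Tools
  - product 5 (Cable): category_id=2 -> matches Kitchen
  - product 6 (Router): category_id=3 -> matches Toys
  - product 7 (Printer): category_id=5 -> matches Sports
  - product 8 (Stapler): category_id=3 -> matches Toys
All 8 rows appear; 1 has NULL category.

SQL:
SELECT a.name, b.name AS category
FROM products a
LEFT JOIN categories b ON a.category_id = b.id

Result:
name     | category
---------+---------
Laptop   | NULL    
Keyboard | Toys    
Notebook | Toys    
Mouse    | Tools   
Cable    | Kitchen 
Router   | Toys    
Printer  | Sports  
Stapler  | Toys    


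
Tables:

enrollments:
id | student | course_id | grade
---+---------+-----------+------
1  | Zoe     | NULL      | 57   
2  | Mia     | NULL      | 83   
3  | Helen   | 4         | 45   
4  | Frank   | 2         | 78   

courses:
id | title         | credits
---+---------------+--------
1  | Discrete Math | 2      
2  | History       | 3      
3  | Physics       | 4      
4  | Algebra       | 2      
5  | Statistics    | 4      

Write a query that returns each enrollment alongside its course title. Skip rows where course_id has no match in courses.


INNER JOIN keeps only enrollments rows whose course_id matches an id in courses. Walk through each enrollment:
  - enrollment 1 (Zoe): course_id=NULL, no match -> dropped
  - enrollment 2 (Mia): course_id=NULL, no match -> dropped
  - enrollment 3 (Helen): course_id=4 -> matches Algebra
  - enrollment 4 (Frank): course_id=2 -> matches History
So 2 of 4 rows are dropped.

SQL:
SELECT a.student, b.title AS course
FROM enrollments a
INNER JOIN courses b ON a.course_id = b.id

Result:
student | course 
--------+--------
Helen   | Algebra
Frank   | History


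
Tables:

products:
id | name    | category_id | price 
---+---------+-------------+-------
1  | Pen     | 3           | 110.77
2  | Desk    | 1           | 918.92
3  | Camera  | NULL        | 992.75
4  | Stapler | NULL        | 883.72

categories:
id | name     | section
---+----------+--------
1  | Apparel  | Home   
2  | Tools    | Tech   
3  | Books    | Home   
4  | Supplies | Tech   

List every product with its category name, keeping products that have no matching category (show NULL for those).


LEFT JOIN keeps every row from products (the left table); where category_id has no match in categories, the category columns become NULL. Walk through each product:
  - product 1 (Pen): category_id=3 -> matches Books
  - product 2 (Desk): category_id=1 -> matches Apparel
  - product 3 (Camera): category_id=NULL, no match -> kept with NULL
  - product 4 (Stapler): category_id=NULL, no match -> kept with NULL
All 4 rows appear; 2 have NULL category.

SQL:
SELECT a.name, b.name AS category
FROM products a
LEFT JOIN categories b ON a.category_id = b.id

Result:
name    | category
--------+---------
Pen     | Books   
Desk    | Apparel 
Camera  | NULL    
Stapler | NULL    


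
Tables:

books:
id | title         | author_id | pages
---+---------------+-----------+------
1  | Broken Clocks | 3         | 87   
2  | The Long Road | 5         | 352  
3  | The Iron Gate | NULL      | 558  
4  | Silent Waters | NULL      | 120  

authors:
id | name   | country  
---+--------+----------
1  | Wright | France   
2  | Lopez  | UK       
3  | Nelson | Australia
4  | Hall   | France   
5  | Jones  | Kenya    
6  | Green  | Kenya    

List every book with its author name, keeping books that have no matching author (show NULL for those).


LEFT JOIN keeps every row from books (the left table); where author_id has no match in authors, the author columns become NULL. Walk through each book:
  - book 1 (Broken Clocks): author_id=3 -> matches Nelson
  - book 2 (The Long Road): author_id=5 -> matches Jones
  - book 3 (The Iron Gate): author_id=NULL, no match -> kept with NULL
  - book 4 (Silent Waters): author_id=NULL, no match -> kept with NULL
All 4 rows appear; 2 have NULL author.

SQL:
SELECT a.title, b.name AS author
FROM books a
LEFT JOIN authors b ON a.author_id = b.id

Result:
title         | author
--------------+-------
Broken Clocks | Nelson
The Long Road | Jones 
The Iron Gate | NULL  
Silent Waters | NULL  


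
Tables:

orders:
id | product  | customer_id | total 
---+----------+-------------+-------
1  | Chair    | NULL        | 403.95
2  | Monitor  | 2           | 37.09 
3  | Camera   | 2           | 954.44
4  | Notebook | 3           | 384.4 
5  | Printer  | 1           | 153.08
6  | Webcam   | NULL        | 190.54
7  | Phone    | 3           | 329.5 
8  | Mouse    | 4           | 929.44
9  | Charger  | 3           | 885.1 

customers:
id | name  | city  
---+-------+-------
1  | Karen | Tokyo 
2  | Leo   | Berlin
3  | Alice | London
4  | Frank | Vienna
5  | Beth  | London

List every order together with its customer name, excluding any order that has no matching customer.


INNER JOIN keeps only orders rows whose customer_id matches an id in customers. Walk through each order:
  - order 1 (Chair): customer_id=NULL, no match -> dropped
  - order 2 (Monitor): customer_id=2 -> matches Leo
  - order 3 (Camera): customer_id=2 -> matches Leo
  - order 4 (Notebook): customer_id=3 -> matches Alice
  - order 5 (Printer): customer_id=1 -> matches Karen
  - order 6 (Webcam): customer_id=NULL, no match -> dropped
  - order 7 (Phone): customer_id=3 -> matches Alice
  - order 8 (Mouse): customer_id=4 -> matches Frank
  - order 9 (Charger): customer_id=3 -> matches Alice
So 2 of 9 rows are dropped.

SQL:
SELECT a.product, b.name AS customer
FROM orders a
INNER JOIN customers b ON a.customer_id = b.id

Result:
product  | customer
---------+---------
Monitor  | Leo     
Camera   | Leo     
Notebook | Alice   
Printer  | Karen   
Phone    | Alice   
Mouse    | Frank   
Charger  | Alice   


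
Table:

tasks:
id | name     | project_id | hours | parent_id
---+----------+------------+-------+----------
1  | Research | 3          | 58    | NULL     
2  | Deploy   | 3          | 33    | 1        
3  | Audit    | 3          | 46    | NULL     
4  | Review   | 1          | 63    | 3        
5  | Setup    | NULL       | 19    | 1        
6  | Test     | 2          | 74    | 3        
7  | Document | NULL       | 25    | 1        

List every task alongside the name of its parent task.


This is a self-join: tasks is joined to a second copy of itself, matching each row's parent_id to another row's id. Use LEFT JOIN so rows with parent_id=NULL are kept.
  - task 1 (Research): parent_id=NULL -> NULL
  - task 2 (Deploy): parent_id=1 -> Research
  - task 3 (Audit): parent_id=NULL -> NULL
  - task 4 (Review): parent_id=3 -> Audit
  - task 5 (Setup): parent_id=1 -> Research
  - task 6 (Test): parent_id=3 -> Audit
  - task 7 (Document): parent_id=1 -> Research

SQL:
SELECT a.name AS item, b.name AS parent
FROM tasks a
LEFT JOIN tasks b ON a.parent_id = b.id

Result:
item     | parent  
---------+---------
Research | NULL    
Deploy   | Research
Audit    | NULL    
Review   | Audit   
Setup    | Research
Test     | Audit   
Document | Research


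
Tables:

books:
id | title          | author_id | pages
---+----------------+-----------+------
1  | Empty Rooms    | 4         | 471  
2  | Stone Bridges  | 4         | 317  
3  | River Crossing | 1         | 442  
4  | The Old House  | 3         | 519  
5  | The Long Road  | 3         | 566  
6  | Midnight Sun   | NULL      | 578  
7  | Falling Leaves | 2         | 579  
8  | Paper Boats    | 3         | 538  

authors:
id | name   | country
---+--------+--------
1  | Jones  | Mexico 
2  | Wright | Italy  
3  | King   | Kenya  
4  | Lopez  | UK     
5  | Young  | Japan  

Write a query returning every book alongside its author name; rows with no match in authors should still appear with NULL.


LEFT JOIN keeps every row from books (the left table); where author_id has no match in authors, the author columns become NULL. Walk through each book:
  - book 1 (Empty Rooms): author_id=4 -> matches Lopez
  - book 2 (Stone Bridges): author_id=4 -> matches Lopez
  - book 3 (River Crossing): author_id=1 -> matches Jones
  - book 4 (The Old House): author_id=3 -> matches King
  - book 5 (The Long Road): author_id=3 -> matches King
  - book 6 (Midnight Sun): author_id=NULL, no match -> kept with NULL
  - book 7 (Falling Leaves): author_id=2 -> matches Wright
  - book 8 (Paper Boats): author_id=3 -> matches King
All 8 rows appear; 1 has NULL author.

SQL:
SELECT a.title, b.name AS author
FROM books a
LEFT JOIN authors b ON a.author_id = b.id

Result:
title          | author
---------------+-------
Empty Rooms    | Lopez 
Stone Bridges  | Lopez 
River Crossing | Jones 
The Old House  | King  
The Long Road  | King  
Midnight Sun   | NULL  
Falling Leaves | Wright
Paper Boats    | King  


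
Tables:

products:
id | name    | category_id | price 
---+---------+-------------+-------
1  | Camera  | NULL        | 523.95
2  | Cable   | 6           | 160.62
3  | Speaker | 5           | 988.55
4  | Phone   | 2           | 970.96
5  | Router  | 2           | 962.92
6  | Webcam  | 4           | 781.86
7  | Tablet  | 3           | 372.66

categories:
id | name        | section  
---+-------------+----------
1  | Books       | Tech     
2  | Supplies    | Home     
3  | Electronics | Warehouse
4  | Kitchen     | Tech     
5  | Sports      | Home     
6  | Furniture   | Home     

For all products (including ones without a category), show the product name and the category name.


LEFT JOIN keeps every row from products (the left table); where category_id has no match in categories, the category columns become NULL. Walk through each product:
  - product 1 (Camera): category_id=NULL, no match -> kept with NULL
  - product 2 (Cable): category_id=6 -> matches Furniture
  - product 3 (Speaker): category_id=5 -> matches Sports
  - product 4 (Phone): category_id=2 -> matches Supplies
  - product 5 (Router): category_id=2 -> matches Supplies
  - product 6 (Webcam): category_id=4 -> matches Kitchen
  - product 7 (Tablet): category_id=3 -> matches Electronics
All 7 rows appear; 1 has NULL category.

SQL:
SELECT a.name, b.name AS category
FROM products a
LEFT JOIN categories b ON a.category_id = b.id

Result:
name    | category   
--------+------------
Camera  | NULL       
Cable   | Furniture  
Speaker | Sports     
Phone   | Supplies   
Router  | Supplies   
Webcam  | Kitchen    
Tablet  | Electronics


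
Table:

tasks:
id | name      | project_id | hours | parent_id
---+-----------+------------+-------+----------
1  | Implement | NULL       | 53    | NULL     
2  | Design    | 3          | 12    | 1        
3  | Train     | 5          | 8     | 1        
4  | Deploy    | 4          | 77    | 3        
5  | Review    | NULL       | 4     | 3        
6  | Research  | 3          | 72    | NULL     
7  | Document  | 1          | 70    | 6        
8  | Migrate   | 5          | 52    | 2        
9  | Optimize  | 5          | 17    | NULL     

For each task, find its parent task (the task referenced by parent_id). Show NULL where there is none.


This is a self-join: tasks is joined to a second copy of itself, matching each row's parent_id to another row's id. Use LEFT JOIN so rows with parent_id=NULL are kept.
  - task 1 (Implement): parent_id=NULL -> NULL
  - task 2 (Design): parent_id=1 -> Implement
  - task 3 (Train): parent_id=1 -> Implement
  - task 4 (Deploy): parent_id=3 -> Train
  - task 5 (Review): parent_id=3 -> Train
  - task 6 (Research): parent_id=NULL -> NULL
  - task 7 (Document): parent_id=6 -> Research
  - task 8 (Migrate): parent_id=2 -> Design
  - task 9 (Optimize): parent_id=NULL -> NULL

SQL:
SELECT a.name AS item, b.name AS parent
FROM tasks a
LEFT JOIN tasks b ON a.parent_id = b.id

Result:
item      | parent   
----------+----------
Implement | NULL     
Design    | Implement
Train     | Implement
Deploy    | Train    
Review    | Train    
Research  | NULL     
Document  | Research 
Migrate   | Design   
Optimize  | NULL     


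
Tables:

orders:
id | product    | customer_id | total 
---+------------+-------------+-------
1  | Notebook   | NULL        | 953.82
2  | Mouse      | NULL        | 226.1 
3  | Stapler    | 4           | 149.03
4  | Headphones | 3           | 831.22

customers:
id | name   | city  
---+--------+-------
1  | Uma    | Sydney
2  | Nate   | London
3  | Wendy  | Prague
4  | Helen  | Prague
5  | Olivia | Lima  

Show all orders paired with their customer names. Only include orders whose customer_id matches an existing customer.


INNER JOIN keeps only orders rows whose customer_id matches an id in customers. Walk through each order:
  - order 1 (Notebook): customer_id=NULL, no match -> dropped
  - order 2 (Mouse): customer_id=NULL, no match -> dropped
  - order 3 (Stapler): customer_id=4 -> matches Helen
  - order 4 (Headphones): customer_id=3 -> matches Wendy
So 2 of 4 rows are dropped.

SQL:
SELECT a.product, b.name AS customer
FROM orders a
INNER JOIN customers b ON a.customer_id = b.id

Result:
product    | customer
-----------+---------
Stapler    | Helen   
Headphones | Wendy   


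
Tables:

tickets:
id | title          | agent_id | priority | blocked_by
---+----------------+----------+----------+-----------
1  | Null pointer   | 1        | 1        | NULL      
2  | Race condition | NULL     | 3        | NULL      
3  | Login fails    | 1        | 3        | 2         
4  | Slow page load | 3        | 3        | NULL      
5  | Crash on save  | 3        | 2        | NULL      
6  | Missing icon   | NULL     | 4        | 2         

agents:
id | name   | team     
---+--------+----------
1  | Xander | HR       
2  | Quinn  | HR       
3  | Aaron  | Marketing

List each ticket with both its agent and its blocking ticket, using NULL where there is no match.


Two LEFT JOINs from the same base table tickets: one to agents via agent_id, one to tickets itself via blocked_by. Both are LEFT so every ticket is preserved.
Match against agents:
  - ticket 1 (Null pointer): agent_id=1 -> matches Xander
  - ticket 2 (Race condition): agent_id=NULL, no match -> kept with NULL
  - ticket 3 (Login fails): agent_id=1 -> matches Xander
  - ticket 4 (Slow page load): agent_id=3 -> matches Aaron
  - ticket 5 (Crash on save): agent_id=3 -> matches Aaron
  - ticket 6 (Missing icon): agent_id=NULL, no match -> kept with NULL
Match against tickets (self):
  - ticket 1 (Null pointer): blocked_by=NULL -> NULL
  - ticket 2 (Race condition): blocked_by=NULL -> NULL
  - ticket 3 (Login fails): blocked_by=2 -> Race condition
  - ticket 4 (Slow page load): blocked_by=NULL -> NULL
  - ticket 5 (Crash on save): blocked_by=NULL -> NULL
  - ticket 6 (Missing icon): blocked_by=2 -> Race condition

SQL:
SELECT a.title, b.name AS agent, c.title AS blocked_by
FROM tickets a
LEFT JOIN agents b ON a.agent_id = b.id
LEFT JOIN tickets c ON a.blocked_by = c.id

Result:
title          | agent  | blocked_by    
---------------+--------+---------------
Null pointer   | Xander | NULL          
Race condition | NULL   | NULL          
Login fails    | Xander | Race condition
Slow page load | Aaron  | NULL          
Crash on save  | Aaron  | NULL          
Missing icon   | NULL   | Race condition
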